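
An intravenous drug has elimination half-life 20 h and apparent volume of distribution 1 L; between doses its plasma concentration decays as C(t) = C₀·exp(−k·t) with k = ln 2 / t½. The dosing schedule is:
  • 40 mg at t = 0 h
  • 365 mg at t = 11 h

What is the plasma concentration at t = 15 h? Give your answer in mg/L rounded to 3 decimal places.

k = ln 2 / 20 = 0.03466 per h
Dose 1 (40 mg at t=0 h): 40·exp(−0.03466·15) = 23.784 mg/L
Dose 2 (365 mg at t=11 h): 365·exp(−0.03466·4) = 317.751 mg/L
C(15) = 23.784 + 317.751 = 341.535 mg/L

341.535 mg/L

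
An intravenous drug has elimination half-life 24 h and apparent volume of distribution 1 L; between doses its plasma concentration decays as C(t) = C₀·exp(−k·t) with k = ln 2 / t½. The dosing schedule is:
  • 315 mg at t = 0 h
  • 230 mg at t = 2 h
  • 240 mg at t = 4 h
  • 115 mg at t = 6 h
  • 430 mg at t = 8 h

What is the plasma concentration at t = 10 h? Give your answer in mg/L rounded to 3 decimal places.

k = ln 2 / 24 = 0.02888 per h
Dose 1 (315 mg at t=0 h): 315·exp(−0.02888·10) = 235.983 mg/L
Dose 2 (230 mg at t=2 h): 230·exp(−0.02888·8) = 182.551 mg/L
Dose 3 (240 mg at t=4 h): 240·exp(−0.02888·6) = 201.815 mg/L
Dose 4 (115 mg at t=6 h): 115·exp(−0.02888·4) = 102.453 mg/L
Dose 5 (430 mg at t=8 h): 430·exp(−0.02888·2) = 405.866 mg/L
C(10) = 235.983 + 182.551 + 201.815 + 102.453 + 405.866 = 1128.669 mg/L

1128.669 mg/L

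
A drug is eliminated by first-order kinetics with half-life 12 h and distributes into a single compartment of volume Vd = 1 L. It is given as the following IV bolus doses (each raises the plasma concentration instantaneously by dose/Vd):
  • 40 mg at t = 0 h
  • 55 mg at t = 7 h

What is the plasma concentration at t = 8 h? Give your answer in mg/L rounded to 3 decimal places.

k = ln 2 / 12 = 0.05776 per h
Dose 1 (40 mg at t=0 h): 40·exp(−0.05776·8) = 25.198 mg/L
Dose 2 (55 mg at t=7 h): 55·exp(−0.05776·1) = 51.913 mg/L
C(8) = 25.198 + 51.913 = 77.112 mg/L

77.112 mg/L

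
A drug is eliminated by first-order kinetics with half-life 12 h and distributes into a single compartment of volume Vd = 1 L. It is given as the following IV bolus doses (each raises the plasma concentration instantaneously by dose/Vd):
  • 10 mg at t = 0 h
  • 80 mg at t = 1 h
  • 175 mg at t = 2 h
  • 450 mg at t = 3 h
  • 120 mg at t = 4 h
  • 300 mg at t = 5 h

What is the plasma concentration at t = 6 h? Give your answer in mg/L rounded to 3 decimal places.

k = ln 2 / 12 = 0.05776 per h
Dose 1 (10 mg at t=0 h): 10·exp(−0.05776·6) = 7.071 mg/L
Dose 2 (80 mg at t=1 h): 80·exp(−0.05776·5) = 59.932 mg/L
Dose 3 (175 mg at t=2 h): 175·exp(−0.05776·4) = 138.898 mg/L
Dose 4 (450 mg at t=3 h): 450·exp(−0.05776·3) = 378.403 mg/L
Dose 5 (120 mg at t=4 h): 120·exp(−0.05776·2) = 106.908 mg/L
Dose 6 (300 mg at t=5 h): 300·exp(−0.05776·1) = 283.162 mg/L
C(6) = 7.071 + 59.932 + 138.898 + 378.403 + 106.908 + 283.162 = 974.374 mg/L

974.374 mg/L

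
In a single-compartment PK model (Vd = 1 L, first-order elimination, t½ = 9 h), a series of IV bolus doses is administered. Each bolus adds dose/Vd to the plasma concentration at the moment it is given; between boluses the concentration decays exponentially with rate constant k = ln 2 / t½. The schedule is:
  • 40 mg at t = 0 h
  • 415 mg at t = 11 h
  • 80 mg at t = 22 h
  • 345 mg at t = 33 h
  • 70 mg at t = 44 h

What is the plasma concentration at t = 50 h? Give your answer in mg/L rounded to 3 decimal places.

k = ln 2 / 9 = 0.07702 per h
Dose 1 (40 mg at t=0 h): 40·exp(−0.07702·50) = 0.850 mg/L
Dose 2 (415 mg at t=11 h): 415·exp(−0.07702·39) = 20.587 mg/L
Dose 3 (80 mg at t=22 h): 80·exp(−0.07702·28) = 9.259 mg/L
Dose 4 (345 mg at t=33 h): 345·exp(−0.07702·17) = 93.155 mg/L
Dose 5 (70 mg at t=44 h): 70·exp(−0.07702·6) = 44.097 mg/L
C(50) = 0.850 + 20.587 + 9.259 + 93.155 + 44.097 = 167.948 mg/L

167.948 mg/L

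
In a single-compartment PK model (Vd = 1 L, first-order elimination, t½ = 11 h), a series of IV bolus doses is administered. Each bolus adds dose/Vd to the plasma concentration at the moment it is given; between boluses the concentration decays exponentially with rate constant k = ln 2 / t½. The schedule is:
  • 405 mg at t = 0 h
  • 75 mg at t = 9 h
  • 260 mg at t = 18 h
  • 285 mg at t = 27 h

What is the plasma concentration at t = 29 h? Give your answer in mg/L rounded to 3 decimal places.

467.659 mg/L

k = ln 2 / 11 = 0.06301 per h
Dose 1 (405 mg at t=0 h): 405·exp(−0.06301·29) = 65.137 mg/L
Dose 2 (75 mg at t=9 h): 75·exp(−0.06301·20) = 21.268 mg/L
Dose 3 (260 mg at t=18 h): 260·exp(−0.06301·11) = 130.000 mg/L
Dose 4 (285 mg at t=27 h): 285·exp(−0.06301·2) = 251.254 mg/L
C(29) = 65.137 + 21.268 + 130.000 + 251.254 = 467.659 mg/L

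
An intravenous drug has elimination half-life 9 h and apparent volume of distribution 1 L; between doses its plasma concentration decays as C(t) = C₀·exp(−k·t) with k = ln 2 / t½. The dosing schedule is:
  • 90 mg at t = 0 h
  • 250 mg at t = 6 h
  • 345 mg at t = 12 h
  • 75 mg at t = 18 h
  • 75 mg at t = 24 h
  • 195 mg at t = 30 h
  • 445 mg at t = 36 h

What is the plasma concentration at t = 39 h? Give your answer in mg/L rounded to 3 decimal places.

556.478 mg/L

k = ln 2 / 9 = 0.07702 per h
Dose 1 (90 mg at t=0 h): 90·exp(−0.07702·39) = 4.465 mg/L
Dose 2 (250 mg at t=6 h): 250·exp(−0.07702·33) = 19.686 mg/L
Dose 3 (345 mg at t=12 h): 345·exp(−0.07702·27) = 43.125 mg/L
Dose 4 (75 mg at t=18 h): 75·exp(−0.07702·21) = 14.882 mg/L
Dose 5 (75 mg at t=24 h): 75·exp(−0.07702·15) = 23.624 mg/L
Dose 6 (195 mg at t=30 h): 195·exp(−0.07702·9) = 97.500 mg/L
Dose 7 (445 mg at t=36 h): 445·exp(−0.07702·3) = 353.197 mg/L
C(39) = 4.465 + 19.686 + 43.125 + 14.882 + 23.624 + 97.500 + 353.197 = 556.478 mg/L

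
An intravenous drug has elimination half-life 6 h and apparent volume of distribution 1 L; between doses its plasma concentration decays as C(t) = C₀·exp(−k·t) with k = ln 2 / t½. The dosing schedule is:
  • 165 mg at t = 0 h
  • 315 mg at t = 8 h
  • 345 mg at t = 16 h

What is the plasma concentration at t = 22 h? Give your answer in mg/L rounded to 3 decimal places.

k = ln 2 / 6 = 0.11552 per h
Dose 1 (165 mg at t=0 h): 165·exp(−0.11552·22) = 12.993 mg/L
Dose 2 (315 mg at t=8 h): 315·exp(−0.11552·14) = 62.504 mg/L
Dose 3 (345 mg at t=16 h): 345·exp(−0.11552·6) = 172.500 mg/L
C(22) = 12.993 + 62.504 + 172.500 = 247.997 mg/L

247.997 mg/L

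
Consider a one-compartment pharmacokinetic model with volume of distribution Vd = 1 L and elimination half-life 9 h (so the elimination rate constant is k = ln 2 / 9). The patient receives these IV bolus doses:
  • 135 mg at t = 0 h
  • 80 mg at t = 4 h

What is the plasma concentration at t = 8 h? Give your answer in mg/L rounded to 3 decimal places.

131.693 mg/L

k = ln 2 / 9 = 0.07702 per h
Dose 1 (135 mg at t=0 h): 135·exp(−0.07702·8) = 72.904 mg/L
Dose 2 (80 mg at t=4 h): 80·exp(−0.07702·4) = 58.789 mg/L
C(8) = 72.904 + 58.789 = 131.693 mg/L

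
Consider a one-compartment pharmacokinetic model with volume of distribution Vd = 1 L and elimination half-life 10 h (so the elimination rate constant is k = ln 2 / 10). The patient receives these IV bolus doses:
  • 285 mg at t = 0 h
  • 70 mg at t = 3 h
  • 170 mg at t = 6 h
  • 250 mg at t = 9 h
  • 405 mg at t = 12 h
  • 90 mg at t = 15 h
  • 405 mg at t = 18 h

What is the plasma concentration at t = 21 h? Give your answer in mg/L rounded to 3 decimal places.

k = ln 2 / 10 = 0.06931 per h
Dose 1 (285 mg at t=0 h): 285·exp(−0.06931·21) = 66.479 mg/L
Dose 2 (70 mg at t=3 h): 70·exp(−0.06931·18) = 20.102 mg/L
Dose 3 (170 mg at t=6 h): 170·exp(−0.06931·15) = 60.104 mg/L
Dose 4 (250 mg at t=9 h): 250·exp(−0.06931·12) = 108.819 mg/L
Dose 5 (405 mg at t=12 h): 405·exp(−0.06931·9) = 217.034 mg/L
Dose 6 (90 mg at t=15 h): 90·exp(−0.06931·6) = 59.378 mg/L
Dose 7 (405 mg at t=18 h): 405·exp(−0.06931·3) = 328.962 mg/L
C(21) = 66.479 + 20.102 + 60.104 + 108.819 + 217.034 + 59.378 + 328.962 = 860.878 mg/L

860.878 mg/L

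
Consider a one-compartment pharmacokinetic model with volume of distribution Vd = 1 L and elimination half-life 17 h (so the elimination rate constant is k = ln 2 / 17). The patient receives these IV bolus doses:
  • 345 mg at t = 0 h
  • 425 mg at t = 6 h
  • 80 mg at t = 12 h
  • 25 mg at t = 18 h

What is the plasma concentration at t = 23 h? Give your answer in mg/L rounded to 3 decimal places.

419.041 mg/L

k = ln 2 / 17 = 0.04077 per h
Dose 1 (345 mg at t=0 h): 345·exp(−0.04077·23) = 135.065 mg/L
Dose 2 (425 mg at t=6 h): 425·exp(−0.04077·17) = 212.500 mg/L
Dose 3 (80 mg at t=12 h): 80·exp(−0.04077·11) = 51.086 mg/L
Dose 4 (25 mg at t=18 h): 25·exp(−0.04077·5) = 20.389 mg/L
C(23) = 135.065 + 212.500 + 51.086 + 20.389 = 419.041 mg/L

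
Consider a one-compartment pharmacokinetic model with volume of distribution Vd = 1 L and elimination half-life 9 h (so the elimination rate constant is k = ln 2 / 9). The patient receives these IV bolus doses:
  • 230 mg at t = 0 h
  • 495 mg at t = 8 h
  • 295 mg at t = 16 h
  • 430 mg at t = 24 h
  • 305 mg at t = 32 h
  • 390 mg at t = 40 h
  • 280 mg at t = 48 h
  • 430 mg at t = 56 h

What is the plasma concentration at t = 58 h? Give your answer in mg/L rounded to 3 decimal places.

k = ln 2 / 9 = 0.07702 per h
Dose 1 (230 mg at t=0 h): 230·exp(−0.07702·58) = 2.641 mg/L
Dose 2 (495 mg at t=8 h): 495·exp(−0.07702·50) = 10.525 mg/L
Dose 3 (295 mg at t=16 h): 295·exp(−0.07702·42) = 11.615 mg/L
Dose 4 (430 mg at t=24 h): 430·exp(−0.07702·34) = 31.350 mg/L
Dose 5 (305 mg at t=32 h): 305·exp(−0.07702·26) = 41.177 mg/L
Dose 6 (390 mg at t=40 h): 390·exp(−0.07702·18) = 97.500 mg/L
Dose 7 (280 mg at t=48 h): 280·exp(−0.07702·10) = 129.622 mg/L
Dose 8 (430 mg at t=56 h): 430·exp(−0.07702·2) = 368.615 mg/L
C(58) = 2.641 + 10.525 + 11.615 + 31.350 + 41.177 + 97.500 + 129.622 + 368.615 = 693.046 mg/L

693.046 mg/L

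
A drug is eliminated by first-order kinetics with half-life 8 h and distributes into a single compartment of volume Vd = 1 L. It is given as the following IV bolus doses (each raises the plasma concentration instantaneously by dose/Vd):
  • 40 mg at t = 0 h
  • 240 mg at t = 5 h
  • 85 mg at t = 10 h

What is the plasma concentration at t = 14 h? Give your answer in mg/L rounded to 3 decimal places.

k = ln 2 / 8 = 0.08664 per h
Dose 1 (40 mg at t=0 h): 40·exp(−0.08664·14) = 11.892 mg/L
Dose 2 (240 mg at t=5 h): 240·exp(−0.08664·9) = 110.040 mg/L
Dose 3 (85 mg at t=10 h): 85·exp(−0.08664·4) = 60.104 mg/L
C(14) = 11.892 + 110.040 + 60.104 = 182.037 mg/L

182.037 mg/L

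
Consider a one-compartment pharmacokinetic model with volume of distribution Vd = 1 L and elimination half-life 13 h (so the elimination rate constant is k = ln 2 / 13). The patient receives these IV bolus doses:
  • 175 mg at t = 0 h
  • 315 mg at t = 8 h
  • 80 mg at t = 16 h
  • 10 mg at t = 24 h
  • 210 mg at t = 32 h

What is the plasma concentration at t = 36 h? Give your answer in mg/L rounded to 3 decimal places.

k = ln 2 / 13 = 0.05332 per h
Dose 1 (175 mg at t=0 h): 175·exp(−0.05332·36) = 25.669 mg/L
Dose 2 (315 mg at t=8 h): 315·exp(−0.05332·28) = 70.785 mg/L
Dose 3 (80 mg at t=16 h): 80·exp(−0.05332·20) = 27.540 mg/L
Dose 4 (10 mg at t=24 h): 10·exp(−0.05332·12) = 5.274 mg/L
Dose 5 (210 mg at t=32 h): 210·exp(−0.05332·4) = 169.666 mg/L
C(36) = 25.669 + 70.785 + 27.540 + 5.274 + 169.666 = 298.934 mg/L

298.934 mg/L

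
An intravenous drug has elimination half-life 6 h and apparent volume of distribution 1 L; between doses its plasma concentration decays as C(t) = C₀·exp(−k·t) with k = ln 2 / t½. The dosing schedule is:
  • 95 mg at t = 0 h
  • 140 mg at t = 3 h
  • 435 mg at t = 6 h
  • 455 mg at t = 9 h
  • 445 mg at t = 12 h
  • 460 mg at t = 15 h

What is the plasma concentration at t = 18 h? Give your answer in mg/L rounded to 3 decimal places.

854.010 mg/L

k = ln 2 / 6 = 0.11552 per h
Dose 1 (95 mg at t=0 h): 95·exp(−0.11552·18) = 11.875 mg/L
Dose 2 (140 mg at t=3 h): 140·exp(−0.11552·15) = 24.749 mg/L
Dose 3 (435 mg at t=6 h): 435·exp(−0.11552·12) = 108.750 mg/L
Dose 4 (455 mg at t=9 h): 455·exp(−0.11552·9) = 160.867 mg/L
Dose 5 (445 mg at t=12 h): 445·exp(−0.11552·6) = 222.500 mg/L
Dose 6 (460 mg at t=15 h): 460·exp(−0.11552·3) = 325.269 mg/L
C(18) = 11.875 + 24.749 + 108.750 + 160.867 + 222.500 + 325.269 = 854.010 mg/L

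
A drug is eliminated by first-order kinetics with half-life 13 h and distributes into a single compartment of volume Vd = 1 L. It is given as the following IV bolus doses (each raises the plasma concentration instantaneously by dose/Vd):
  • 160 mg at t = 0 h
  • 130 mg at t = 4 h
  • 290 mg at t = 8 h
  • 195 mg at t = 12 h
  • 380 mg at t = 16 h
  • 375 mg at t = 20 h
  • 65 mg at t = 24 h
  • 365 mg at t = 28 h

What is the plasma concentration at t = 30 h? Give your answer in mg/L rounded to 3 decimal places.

k = ln 2 / 13 = 0.05332 per h
Dose 1 (160 mg at t=0 h): 160·exp(−0.05332·30) = 32.317 mg/L
Dose 2 (130 mg at t=4 h): 130·exp(−0.05332·26) = 32.500 mg/L
Dose 3 (290 mg at t=8 h): 290·exp(−0.05332·22) = 89.735 mg/L
Dose 4 (195 mg at t=12 h): 195·exp(−0.05332·18) = 74.683 mg/L
Dose 5 (380 mg at t=16 h): 380·exp(−0.05332·14) = 180.135 mg/L
Dose 6 (375 mg at t=20 h): 375·exp(−0.05332·10) = 220.024 mg/L
Dose 7 (65 mg at t=24 h): 65·exp(−0.05332·6) = 47.204 mg/L
Dose 8 (365 mg at t=28 h): 365·exp(−0.05332·2) = 328.081 mg/L
C(30) = 32.317 + 32.500 + 89.735 + 74.683 + 180.135 + 220.024 + 47.204 + 328.081 = 1004.679 mg/L

1004.679 mg/L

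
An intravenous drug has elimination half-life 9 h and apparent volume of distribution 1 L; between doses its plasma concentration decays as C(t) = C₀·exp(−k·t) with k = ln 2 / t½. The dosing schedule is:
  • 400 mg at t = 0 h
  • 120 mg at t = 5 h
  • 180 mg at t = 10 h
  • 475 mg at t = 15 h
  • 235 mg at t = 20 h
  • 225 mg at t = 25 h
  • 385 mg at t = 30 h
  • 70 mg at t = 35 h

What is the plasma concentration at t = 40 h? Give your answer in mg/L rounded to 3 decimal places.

k = ln 2 / 9 = 0.07702 per h
Dose 1 (400 mg at t=0 h): 400·exp(−0.07702·40) = 18.372 mg/L
Dose 2 (120 mg at t=5 h): 120·exp(−0.07702·35) = 8.100 mg/L
Dose 3 (180 mg at t=10 h): 180·exp(−0.07702·30) = 17.858 mg/L
Dose 4 (475 mg at t=15 h): 475·exp(−0.07702·25) = 69.263 mg/L
Dose 5 (235 mg at t=20 h): 235·exp(−0.07702·20) = 50.363 mg/L
Dose 6 (225 mg at t=25 h): 225·exp(−0.07702·15) = 70.871 mg/L
Dose 7 (385 mg at t=30 h): 385·exp(−0.07702·10) = 178.231 mg/L
Dose 8 (70 mg at t=35 h): 70·exp(−0.07702·5) = 47.628 mg/L
C(40) = 18.372 + 8.100 + 17.858 + 69.263 + 50.363 + 70.871 + 178.231 + 47.628 = 460.685 mg/L

460.685 mg/L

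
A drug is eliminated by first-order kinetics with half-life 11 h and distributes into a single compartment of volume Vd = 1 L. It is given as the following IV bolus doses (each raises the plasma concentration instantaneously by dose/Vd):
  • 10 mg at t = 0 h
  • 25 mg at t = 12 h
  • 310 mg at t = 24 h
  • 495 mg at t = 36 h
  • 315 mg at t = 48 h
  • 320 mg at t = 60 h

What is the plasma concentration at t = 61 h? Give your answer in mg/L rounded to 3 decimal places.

k = ln 2 / 11 = 0.06301 per h
Dose 1 (10 mg at t=0 h): 10·exp(−0.06301·61) = 0.214 mg/L
Dose 2 (25 mg at t=12 h): 25·exp(−0.06301·49) = 1.140 mg/L
Dose 3 (310 mg at t=24 h): 310·exp(−0.06301·37) = 30.117 mg/L
Dose 4 (495 mg at t=36 h): 495·exp(−0.06301·25) = 102.434 mg/L
Dose 5 (315 mg at t=48 h): 315·exp(−0.06301·13) = 138.851 mg/L
Dose 6 (320 mg at t=60 h): 320·exp(−0.06301·1) = 300.458 mg/L
C(61) = 0.214 + 1.140 + 30.117 + 102.434 + 138.851 + 300.458 = 573.214 mg/L

573.214 mg/L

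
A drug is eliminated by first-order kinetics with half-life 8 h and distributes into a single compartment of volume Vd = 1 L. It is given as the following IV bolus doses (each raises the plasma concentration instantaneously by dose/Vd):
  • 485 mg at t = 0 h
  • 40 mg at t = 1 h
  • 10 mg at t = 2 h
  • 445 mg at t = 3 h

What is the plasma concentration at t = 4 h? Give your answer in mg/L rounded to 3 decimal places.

k = ln 2 / 8 = 0.08664 per h
Dose 1 (485 mg at t=0 h): 485·exp(−0.08664·4) = 342.947 mg/L
Dose 2 (40 mg at t=1 h): 40·exp(−0.08664·3) = 30.844 mg/L
Dose 3 (10 mg at t=2 h): 10·exp(−0.08664·2) = 8.409 mg/L
Dose 4 (445 mg at t=3 h): 445·exp(−0.08664·1) = 408.067 mg/L
C(4) = 342.947 + 30.844 + 8.409 + 408.067 = 790.267 mg/L

790.267 mg/L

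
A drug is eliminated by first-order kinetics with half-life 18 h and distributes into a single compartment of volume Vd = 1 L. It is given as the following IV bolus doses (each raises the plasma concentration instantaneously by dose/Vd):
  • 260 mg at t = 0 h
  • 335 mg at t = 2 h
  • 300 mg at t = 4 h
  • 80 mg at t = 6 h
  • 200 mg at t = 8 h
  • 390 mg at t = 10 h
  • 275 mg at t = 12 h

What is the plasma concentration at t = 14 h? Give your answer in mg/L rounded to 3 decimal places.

1373.274 mg/L

k = ln 2 / 18 = 0.03851 per h
Dose 1 (260 mg at t=0 h): 260·exp(−0.03851·14) = 151.649 mg/L
Dose 2 (335 mg at t=2 h): 335·exp(−0.03851·12) = 211.037 mg/L
Dose 3 (300 mg at t=4 h): 300·exp(−0.03851·10) = 204.119 mg/L
Dose 4 (80 mg at t=6 h): 80·exp(−0.03851·8) = 58.789 mg/L
Dose 5 (200 mg at t=8 h): 200·exp(−0.03851·6) = 158.740 mg/L
Dose 6 (390 mg at t=10 h): 390·exp(−0.03851·4) = 334.325 mg/L
Dose 7 (275 mg at t=12 h): 275·exp(−0.03851·2) = 254.616 mg/L
C(14) = 151.649 + 211.037 + 204.119 + 58.789 + 158.740 + 334.325 + 254.616 = 1373.274 mg/L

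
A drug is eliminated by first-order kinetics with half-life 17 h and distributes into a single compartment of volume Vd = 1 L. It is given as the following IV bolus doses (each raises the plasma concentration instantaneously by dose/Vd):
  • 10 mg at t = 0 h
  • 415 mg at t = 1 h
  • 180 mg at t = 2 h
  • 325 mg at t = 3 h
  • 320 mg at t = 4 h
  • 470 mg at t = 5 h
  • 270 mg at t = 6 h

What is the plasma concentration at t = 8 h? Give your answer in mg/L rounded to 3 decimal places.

1661.758 mg/L

k = ln 2 / 17 = 0.04077 per h
Dose 1 (10 mg at t=0 h): 10·exp(−0.04077·8) = 7.217 mg/L
Dose 2 (415 mg at t=1 h): 415·exp(−0.04077·7) = 311.957 mg/L
Dose 3 (180 mg at t=2 h): 180·exp(−0.04077·6) = 140.938 mg/L
Dose 4 (325 mg at t=3 h): 325·exp(−0.04077·5) = 265.061 mg/L
Dose 5 (320 mg at t=4 h): 320·exp(−0.04077·4) = 271.844 mg/L
Dose 6 (470 mg at t=5 h): 470·exp(−0.04077·3) = 415.887 mg/L
Dose 7 (270 mg at t=6 h): 270·exp(−0.04077·2) = 248.856 mg/L
C(8) = 7.217 + 311.957 + 140.938 + 265.061 + 271.844 + 415.887 + 248.856 = 1661.758 mg/L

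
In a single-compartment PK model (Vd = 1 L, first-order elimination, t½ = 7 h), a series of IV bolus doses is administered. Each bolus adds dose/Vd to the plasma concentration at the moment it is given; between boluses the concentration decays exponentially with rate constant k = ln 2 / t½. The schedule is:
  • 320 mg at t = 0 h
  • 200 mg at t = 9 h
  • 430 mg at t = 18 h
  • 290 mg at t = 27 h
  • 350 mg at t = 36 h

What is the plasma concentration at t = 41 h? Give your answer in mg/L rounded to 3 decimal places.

343.853 mg/L

k = ln 2 / 7 = 0.09902 per h
Dose 1 (320 mg at t=0 h): 320·exp(−0.09902·41) = 5.520 mg/L
Dose 2 (200 mg at t=9 h): 200·exp(−0.09902·32) = 8.412 mg/L
Dose 3 (430 mg at t=18 h): 430·exp(−0.09902·23) = 44.093 mg/L
Dose 4 (290 mg at t=27 h): 290·exp(−0.09902·14) = 72.500 mg/L
Dose 5 (350 mg at t=36 h): 350·exp(−0.09902·5) = 213.327 mg/L
C(41) = 5.520 + 8.412 + 44.093 + 72.500 + 213.327 = 343.853 mg/L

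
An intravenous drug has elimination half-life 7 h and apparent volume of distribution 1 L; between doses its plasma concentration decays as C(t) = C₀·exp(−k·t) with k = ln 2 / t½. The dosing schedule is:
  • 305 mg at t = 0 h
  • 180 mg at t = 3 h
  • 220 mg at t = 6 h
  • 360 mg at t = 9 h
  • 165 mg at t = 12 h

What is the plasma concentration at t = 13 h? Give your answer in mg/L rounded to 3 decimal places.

652.763 mg/L

k = ln 2 / 7 = 0.09902 per h
Dose 1 (305 mg at t=0 h): 305·exp(−0.09902·13) = 84.187 mg/L
Dose 2 (180 mg at t=3 h): 180·exp(−0.09902·10) = 66.870 mg/L
Dose 3 (220 mg at t=6 h): 220·exp(−0.09902·7) = 110.000 mg/L
Dose 4 (360 mg at t=9 h): 360·exp(−0.09902·4) = 242.262 mg/L
Dose 5 (165 mg at t=12 h): 165·exp(−0.09902·1) = 149.444 mg/L
C(13) = 84.187 + 66.870 + 110.000 + 242.262 + 149.444 = 652.763 mg/L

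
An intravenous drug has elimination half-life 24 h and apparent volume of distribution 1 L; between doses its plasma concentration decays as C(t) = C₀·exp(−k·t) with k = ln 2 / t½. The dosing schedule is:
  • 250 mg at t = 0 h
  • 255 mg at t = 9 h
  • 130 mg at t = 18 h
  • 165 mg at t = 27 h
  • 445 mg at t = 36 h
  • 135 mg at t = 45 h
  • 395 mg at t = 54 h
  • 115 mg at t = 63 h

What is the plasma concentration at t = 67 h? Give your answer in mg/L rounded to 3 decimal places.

794.506 mg/L

k = ln 2 / 24 = 0.02888 per h
Dose 1 (250 mg at t=0 h): 250·exp(−0.02888·67) = 36.105 mg/L
Dose 2 (255 mg at t=9 h): 255·exp(−0.02888·58) = 47.759 mg/L
Dose 3 (130 mg at t=18 h): 130·exp(−0.02888·49) = 31.575 mg/L
Dose 4 (165 mg at t=27 h): 165·exp(−0.02888·40) = 51.972 mg/L
Dose 5 (445 mg at t=36 h): 445·exp(−0.02888·31) = 181.773 mg/L
Dose 6 (135 mg at t=45 h): 135·exp(−0.02888·22) = 71.514 mg/L
Dose 7 (395 mg at t=54 h): 395·exp(−0.02888·13) = 271.356 mg/L
Dose 8 (115 mg at t=63 h): 115·exp(−0.02888·4) = 102.453 mg/L
C(67) = 36.105 + 47.759 + 31.575 + 51.972 + 181.773 + 71.514 + 271.356 + 102.453 = 794.506 mg/L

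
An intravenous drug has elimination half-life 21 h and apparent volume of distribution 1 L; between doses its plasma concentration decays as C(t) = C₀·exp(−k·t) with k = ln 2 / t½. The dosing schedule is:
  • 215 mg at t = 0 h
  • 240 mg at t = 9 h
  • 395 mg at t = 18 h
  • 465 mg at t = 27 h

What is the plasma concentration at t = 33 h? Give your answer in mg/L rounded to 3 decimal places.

803.240 mg/L

k = ln 2 / 21 = 0.03301 per h
Dose 1 (215 mg at t=0 h): 215·exp(−0.03301·33) = 72.342 mg/L
Dose 2 (240 mg at t=9 h): 240·exp(−0.03301·24) = 108.687 mg/L
Dose 3 (395 mg at t=18 h): 395·exp(−0.03301·15) = 240.755 mg/L
Dose 4 (465 mg at t=27 h): 465·exp(−0.03301·6) = 381.456 mg/L
C(33) = 72.342 + 108.687 + 240.755 + 381.456 = 803.240 mg/L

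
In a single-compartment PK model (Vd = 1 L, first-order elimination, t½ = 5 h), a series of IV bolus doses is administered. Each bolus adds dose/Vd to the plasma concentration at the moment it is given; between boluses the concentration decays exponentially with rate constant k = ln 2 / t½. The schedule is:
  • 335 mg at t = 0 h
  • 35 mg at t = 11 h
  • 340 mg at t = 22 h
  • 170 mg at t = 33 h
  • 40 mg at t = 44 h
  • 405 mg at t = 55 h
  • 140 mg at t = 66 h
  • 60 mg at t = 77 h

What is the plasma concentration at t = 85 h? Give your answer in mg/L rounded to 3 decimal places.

36.492 mg/L

k = ln 2 / 5 = 0.13863 per h
Dose 1 (335 mg at t=0 h): 335·exp(−0.13863·85) = 0.003 mg/L
Dose 2 (35 mg at t=11 h): 35·exp(−0.13863·74) = 0.001 mg/L
Dose 3 (340 mg at t=22 h): 340·exp(−0.13863·63) = 0.055 mg/L
Dose 4 (170 mg at t=33 h): 170·exp(−0.13863·52) = 0.126 mg/L
Dose 5 (40 mg at t=44 h): 40·exp(−0.13863·41) = 0.136 mg/L
Dose 6 (405 mg at t=55 h): 405·exp(−0.13863·30) = 6.328 mg/L
Dose 7 (140 mg at t=66 h): 140·exp(−0.13863·19) = 10.051 mg/L
Dose 8 (60 mg at t=77 h): 60·exp(−0.13863·8) = 19.793 mg/L
C(85) = 0.003 + 0.001 + 0.055 + 0.126 + 0.136 + 6.328 + 10.051 + 19.793 = 36.492 mg/L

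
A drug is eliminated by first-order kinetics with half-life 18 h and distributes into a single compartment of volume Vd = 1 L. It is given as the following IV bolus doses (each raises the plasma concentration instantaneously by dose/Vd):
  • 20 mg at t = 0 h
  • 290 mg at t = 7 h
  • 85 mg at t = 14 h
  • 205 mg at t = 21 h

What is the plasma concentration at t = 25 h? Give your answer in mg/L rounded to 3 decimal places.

k = ln 2 / 18 = 0.03851 per h
Dose 1 (20 mg at t=0 h): 20·exp(−0.03851·25) = 7.637 mg/L
Dose 2 (290 mg at t=7 h): 290·exp(−0.03851·18) = 145.000 mg/L
Dose 3 (85 mg at t=14 h): 85·exp(−0.03851·11) = 55.649 mg/L
Dose 4 (205 mg at t=21 h): 205·exp(−0.03851·4) = 175.735 mg/L
C(25) = 7.637 + 145.000 + 55.649 + 175.735 = 384.021 mg/L

384.021 mg/L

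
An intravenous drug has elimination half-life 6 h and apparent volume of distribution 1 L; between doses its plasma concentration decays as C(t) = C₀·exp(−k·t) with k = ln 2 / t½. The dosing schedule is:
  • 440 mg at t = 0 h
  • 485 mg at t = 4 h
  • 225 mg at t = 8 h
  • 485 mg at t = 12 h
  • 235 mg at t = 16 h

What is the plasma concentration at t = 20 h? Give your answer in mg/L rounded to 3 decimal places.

516.799 mg/L

k = ln 2 / 6 = 0.11552 per h
Dose 1 (440 mg at t=0 h): 440·exp(−0.11552·20) = 43.654 mg/L
Dose 2 (485 mg at t=4 h): 485·exp(−0.11552·16) = 76.383 mg/L
Dose 3 (225 mg at t=8 h): 225·exp(−0.11552·12) = 56.250 mg/L
Dose 4 (485 mg at t=12 h): 485·exp(−0.11552·8) = 192.472 mg/L
Dose 5 (235 mg at t=16 h): 235·exp(−0.11552·4) = 148.041 mg/L
C(20) = 43.654 + 76.383 + 56.250 + 192.472 + 148.041 = 516.799 mg/L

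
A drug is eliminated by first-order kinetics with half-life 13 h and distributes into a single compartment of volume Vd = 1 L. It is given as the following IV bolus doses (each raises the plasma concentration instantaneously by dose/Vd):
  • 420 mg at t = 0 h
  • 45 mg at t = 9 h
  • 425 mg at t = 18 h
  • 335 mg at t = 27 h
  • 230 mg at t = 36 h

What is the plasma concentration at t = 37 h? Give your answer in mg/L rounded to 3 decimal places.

k = ln 2 / 13 = 0.05332 per h
Dose 1 (420 mg at t=0 h): 420·exp(−0.05332·37) = 58.408 mg/L
Dose 2 (45 mg at t=9 h): 45·exp(−0.05332·28) = 10.112 mg/L
Dose 3 (425 mg at t=18 h): 425·exp(−0.05332·19) = 154.320 mg/L
Dose 4 (335 mg at t=27 h): 335·exp(−0.05332·10) = 196.555 mg/L
Dose 5 (230 mg at t=36 h): 230·exp(−0.05332·1) = 218.058 mg/L
C(37) = 58.408 + 10.112 + 154.320 + 196.555 + 218.058 = 637.452 mg/L

637.452 mg/L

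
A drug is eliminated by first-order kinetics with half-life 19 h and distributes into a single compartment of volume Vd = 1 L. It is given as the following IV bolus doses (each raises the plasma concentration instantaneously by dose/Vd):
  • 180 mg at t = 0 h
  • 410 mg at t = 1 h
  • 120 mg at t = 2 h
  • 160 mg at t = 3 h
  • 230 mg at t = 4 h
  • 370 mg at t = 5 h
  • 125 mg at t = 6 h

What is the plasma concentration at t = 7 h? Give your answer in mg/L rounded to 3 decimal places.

k = ln 2 / 19 = 0.03648 per h
Dose 1 (180 mg at t=0 h): 180·exp(−0.03648·7) = 139.433 mg/L
Dose 2 (410 mg at t=1 h): 410·exp(−0.03648·6) = 329.399 mg/L
Dose 3 (120 mg at t=2 h): 120·exp(−0.03648·5) = 99.991 mg/L
Dose 4 (160 mg at t=3 h): 160·exp(−0.03648·4) = 138.276 mg/L
Dose 5 (230 mg at t=4 h): 230·exp(−0.03648·3) = 206.156 mg/L
Dose 6 (370 mg at t=5 h): 370·exp(−0.03648·2) = 343.965 mg/L
Dose 7 (125 mg at t=6 h): 125·exp(−0.03648·1) = 120.522 mg/L
C(7) = 139.433 + 329.399 + 99.991 + 138.276 + 206.156 + 343.965 + 120.522 = 1377.742 mg/L

1377.742 mg/L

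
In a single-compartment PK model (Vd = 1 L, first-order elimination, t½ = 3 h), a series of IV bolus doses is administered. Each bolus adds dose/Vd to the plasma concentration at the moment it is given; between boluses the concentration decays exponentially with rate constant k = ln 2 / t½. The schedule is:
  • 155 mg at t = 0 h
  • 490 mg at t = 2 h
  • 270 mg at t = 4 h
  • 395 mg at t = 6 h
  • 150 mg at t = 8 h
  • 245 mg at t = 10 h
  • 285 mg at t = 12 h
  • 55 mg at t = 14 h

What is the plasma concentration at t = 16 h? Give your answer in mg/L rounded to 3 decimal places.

311.825 mg/L

k = ln 2 / 3 = 0.23105 per h
Dose 1 (155 mg at t=0 h): 155·exp(−0.23105·16) = 3.844 mg/L
Dose 2 (490 mg at t=2 h): 490·exp(−0.23105·14) = 19.293 mg/L
Dose 3 (270 mg at t=4 h): 270·exp(−0.23105·12) = 16.875 mg/L
Dose 4 (395 mg at t=6 h): 395·exp(−0.23105·10) = 39.189 mg/L
Dose 5 (150 mg at t=8 h): 150·exp(−0.23105·8) = 23.624 mg/L
Dose 6 (245 mg at t=10 h): 245·exp(−0.23105·6) = 61.250 mg/L
Dose 7 (285 mg at t=12 h): 285·exp(−0.23105·4) = 113.102 mg/L
Dose 8 (55 mg at t=14 h): 55·exp(−0.23105·2) = 34.648 mg/L
C(16) = 3.844 + 19.293 + 16.875 + 39.189 + 23.624 + 61.250 + 113.102 + 34.648 = 311.825 mg/L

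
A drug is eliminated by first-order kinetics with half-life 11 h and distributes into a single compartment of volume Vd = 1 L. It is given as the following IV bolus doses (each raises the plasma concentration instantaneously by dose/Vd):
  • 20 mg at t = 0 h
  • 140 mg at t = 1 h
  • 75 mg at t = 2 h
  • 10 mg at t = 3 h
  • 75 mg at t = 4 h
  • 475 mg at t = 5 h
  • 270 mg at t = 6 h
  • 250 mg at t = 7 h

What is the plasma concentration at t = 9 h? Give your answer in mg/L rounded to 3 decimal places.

k = ln 2 / 11 = 0.06301 per h
Dose 1 (20 mg at t=0 h): 20·exp(−0.06301·9) = 11.343 mg/L
Dose 2 (140 mg at t=1 h): 140·exp(−0.06301·8) = 84.566 mg/L
Dose 3 (75 mg at t=2 h): 75·exp(−0.06301·7) = 48.250 mg/L
Dose 4 (10 mg at t=3 h): 10·exp(−0.06301·6) = 6.852 mg/L
Dose 5 (75 mg at t=4 h): 75·exp(−0.06301·5) = 54.731 mg/L
Dose 6 (475 mg at t=5 h): 475·exp(−0.06301·4) = 369.171 mg/L
Dose 7 (270 mg at t=6 h): 270·exp(−0.06301·3) = 223.493 mg/L
Dose 8 (250 mg at t=7 h): 250·exp(−0.06301·2) = 220.398 mg/L
C(9) = 11.343 + 84.566 + 48.250 + 6.852 + 54.731 + 369.171 + 223.493 + 220.398 = 1018.804 mg/L

1018.804 mg/L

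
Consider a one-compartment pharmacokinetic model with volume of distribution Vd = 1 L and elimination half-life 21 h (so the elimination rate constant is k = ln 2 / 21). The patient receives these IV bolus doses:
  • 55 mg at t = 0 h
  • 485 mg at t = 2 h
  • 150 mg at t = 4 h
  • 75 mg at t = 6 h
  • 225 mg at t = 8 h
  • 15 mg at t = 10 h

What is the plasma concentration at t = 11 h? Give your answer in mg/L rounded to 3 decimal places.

k = ln 2 / 21 = 0.03301 per h
Dose 1 (55 mg at t=0 h): 55·exp(−0.03301·11) = 38.254 mg/L
Dose 2 (485 mg at t=2 h): 485·exp(−0.03301·9) = 360.354 mg/L
Dose 3 (150 mg at t=4 h): 150·exp(−0.03301·7) = 119.055 mg/L
Dose 4 (75 mg at t=6 h): 75·exp(−0.03301·5) = 63.590 mg/L
Dose 5 (225 mg at t=8 h): 225·exp(−0.03301·3) = 203.788 mg/L
Dose 6 (15 mg at t=10 h): 15·exp(−0.03301·1) = 14.513 mg/L
C(11) = 38.254 + 360.354 + 119.055 + 63.590 + 203.788 + 14.513 = 799.554 mg/L

799.554 mg/L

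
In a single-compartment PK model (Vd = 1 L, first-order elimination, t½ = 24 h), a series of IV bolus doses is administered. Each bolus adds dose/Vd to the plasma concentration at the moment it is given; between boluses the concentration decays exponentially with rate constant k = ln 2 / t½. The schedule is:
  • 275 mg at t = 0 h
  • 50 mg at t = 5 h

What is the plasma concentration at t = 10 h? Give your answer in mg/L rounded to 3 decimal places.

k = ln 2 / 24 = 0.02888 per h
Dose 1 (275 mg at t=0 h): 275·exp(−0.02888·10) = 206.017 mg/L
Dose 2 (50 mg at t=5 h): 50·exp(−0.02888·5) = 43.277 mg/L
C(10) = 206.017 + 43.277 = 249.294 mg/L

249.294 mg/L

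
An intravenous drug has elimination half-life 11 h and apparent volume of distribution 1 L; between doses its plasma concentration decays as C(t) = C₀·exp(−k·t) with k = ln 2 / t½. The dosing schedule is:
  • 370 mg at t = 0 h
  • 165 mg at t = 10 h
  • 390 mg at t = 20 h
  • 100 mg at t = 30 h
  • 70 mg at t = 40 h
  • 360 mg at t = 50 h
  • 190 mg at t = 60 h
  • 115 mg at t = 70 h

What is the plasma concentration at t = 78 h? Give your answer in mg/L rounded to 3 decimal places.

k = ln 2 / 11 = 0.06301 per h
Dose 1 (370 mg at t=0 h): 370·exp(−0.06301·78) = 2.714 mg/L
Dose 2 (165 mg at t=10 h): 165·exp(−0.06301·68) = 2.273 mg/L
Dose 3 (390 mg at t=20 h): 390·exp(−0.06301·58) = 10.088 mg/L
Dose 4 (100 mg at t=30 h): 100·exp(−0.06301·48) = 4.858 mg/L
Dose 5 (70 mg at t=40 h): 70·exp(−0.06301·38) = 6.385 mg/L
Dose 6 (360 mg at t=50 h): 360·exp(−0.06301·28) = 61.666 mg/L
Dose 7 (190 mg at t=60 h): 190·exp(−0.06301·18) = 61.117 mg/L
Dose 8 (115 mg at t=70 h): 115·exp(−0.06301·8) = 69.465 mg/L
C(78) = 2.714 + 2.273 + 10.088 + 4.858 + 6.385 + 61.666 + 61.117 + 69.465 = 218.565 mg/L

218.565 mg/L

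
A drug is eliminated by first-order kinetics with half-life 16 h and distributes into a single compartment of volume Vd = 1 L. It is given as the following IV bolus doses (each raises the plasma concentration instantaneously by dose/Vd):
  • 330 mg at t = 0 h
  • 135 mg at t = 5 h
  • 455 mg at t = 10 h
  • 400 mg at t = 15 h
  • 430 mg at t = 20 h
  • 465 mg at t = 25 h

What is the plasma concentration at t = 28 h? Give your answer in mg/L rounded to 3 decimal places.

k = ln 2 / 16 = 0.04332 per h
Dose 1 (330 mg at t=0 h): 330·exp(−0.04332·28) = 98.110 mg/L
Dose 2 (135 mg at t=5 h): 135·exp(−0.04332·23) = 49.843 mg/L
Dose 3 (455 mg at t=10 h): 455·exp(−0.04332·18) = 208.618 mg/L
Dose 4 (400 mg at t=15 h): 400·exp(−0.04332·13) = 227.758 mg/L
Dose 5 (430 mg at t=20 h): 430·exp(−0.04332·8) = 304.056 mg/L
Dose 6 (465 mg at t=25 h): 465·exp(−0.04332·3) = 408.329 mg/L
C(28) = 98.110 + 49.843 + 208.618 + 227.758 + 304.056 + 408.329 = 1296.713 mg/L

1296.713 mg/L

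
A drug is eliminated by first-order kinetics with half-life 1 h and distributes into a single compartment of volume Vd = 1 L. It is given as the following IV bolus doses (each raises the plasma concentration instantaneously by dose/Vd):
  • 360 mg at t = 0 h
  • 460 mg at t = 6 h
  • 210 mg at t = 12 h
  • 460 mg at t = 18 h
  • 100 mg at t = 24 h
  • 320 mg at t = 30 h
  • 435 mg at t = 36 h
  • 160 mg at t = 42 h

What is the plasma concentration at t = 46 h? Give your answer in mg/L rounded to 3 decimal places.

k = ln 2 / 1 = 0.69315 per h
Dose 1 (360 mg at t=0 h): 360·exp(−0.69315·46) = 0.000 mg/L
Dose 2 (460 mg at t=6 h): 460·exp(−0.69315·40) = 0.000 mg/L
Dose 3 (210 mg at t=12 h): 210·exp(−0.69315·34) = 0.000 mg/L
Dose 4 (460 mg at t=18 h): 460·exp(−0.69315·28) = 0.000 mg/L
Dose 5 (100 mg at t=24 h): 100·exp(−0.69315·22) = 0.000 mg/L
Dose 6 (320 mg at t=30 h): 320·exp(−0.69315·16) = 0.005 mg/L
Dose 7 (435 mg at t=36 h): 435·exp(−0.69315·10) = 0.425 mg/L
Dose 8 (160 mg at t=42 h): 160·exp(−0.69315·4) = 10.000 mg/L
C(46) = 0.000 + 0.000 + 0.000 + 0.000 + 0.000 + 0.005 + 0.425 + 10.000 = 10.430 mg/L

10.430 mg/L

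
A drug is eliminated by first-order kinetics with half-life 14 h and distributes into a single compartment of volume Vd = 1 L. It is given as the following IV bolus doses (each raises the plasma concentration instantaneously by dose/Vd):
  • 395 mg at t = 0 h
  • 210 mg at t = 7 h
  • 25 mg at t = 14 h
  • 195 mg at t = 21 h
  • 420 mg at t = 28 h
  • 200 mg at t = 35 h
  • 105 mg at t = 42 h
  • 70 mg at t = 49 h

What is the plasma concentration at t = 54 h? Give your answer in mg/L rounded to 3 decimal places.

395.875 mg/L

k = ln 2 / 14 = 0.04951 per h
Dose 1 (395 mg at t=0 h): 395·exp(−0.04951·54) = 27.257 mg/L
Dose 2 (210 mg at t=7 h): 210·exp(−0.04951·47) = 20.494 mg/L
Dose 3 (25 mg at t=14 h): 25·exp(−0.04951·40) = 3.450 mg/L
Dose 4 (195 mg at t=21 h): 195·exp(−0.04951·33) = 38.060 mg/L
Dose 5 (420 mg at t=28 h): 420·exp(−0.04951·26) = 115.929 mg/L
Dose 6 (200 mg at t=35 h): 200·exp(−0.04951·19) = 78.071 mg/L
Dose 7 (105 mg at t=42 h): 105·exp(−0.04951·12) = 57.965 mg/L
Dose 8 (70 mg at t=49 h): 70·exp(−0.04951·5) = 54.650 mg/L
C(54) = 27.257 + 20.494 + 3.450 + 38.060 + 115.929 + 78.071 + 57.965 + 54.650 = 395.875 mg/L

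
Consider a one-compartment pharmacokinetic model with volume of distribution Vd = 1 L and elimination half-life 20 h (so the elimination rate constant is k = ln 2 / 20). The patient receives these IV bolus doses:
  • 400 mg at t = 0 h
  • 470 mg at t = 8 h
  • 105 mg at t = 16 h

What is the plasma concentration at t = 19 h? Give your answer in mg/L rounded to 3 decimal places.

622.704 mg/L

k = ln 2 / 20 = 0.03466 per h
Dose 1 (400 mg at t=0 h): 400·exp(−0.03466·19) = 207.053 mg/L
Dose 2 (470 mg at t=8 h): 470·exp(−0.03466·11) = 321.019 mg/L
Dose 3 (105 mg at t=16 h): 105·exp(−0.03466·3) = 94.631 mg/L
C(19) = 207.053 + 321.019 + 94.631 = 622.704 mg/L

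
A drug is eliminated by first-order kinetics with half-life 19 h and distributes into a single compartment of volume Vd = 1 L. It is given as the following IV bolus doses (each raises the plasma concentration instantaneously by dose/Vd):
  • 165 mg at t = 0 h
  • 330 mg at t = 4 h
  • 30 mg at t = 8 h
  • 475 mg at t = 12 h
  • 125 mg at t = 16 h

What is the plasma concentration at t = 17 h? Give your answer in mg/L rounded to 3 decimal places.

832.044 mg/L

k = ln 2 / 19 = 0.03648 per h
Dose 1 (165 mg at t=0 h): 165·exp(−0.03648·17) = 88.744 mg/L
Dose 2 (330 mg at t=4 h): 330·exp(−0.03648·13) = 205.374 mg/L
Dose 3 (30 mg at t=8 h): 30·exp(−0.03648·9) = 21.604 mg/L
Dose 4 (475 mg at t=12 h): 475·exp(−0.03648·5) = 395.799 mg/L
Dose 5 (125 mg at t=16 h): 125·exp(−0.03648·1) = 120.522 mg/L
C(17) = 88.744 + 205.374 + 21.604 + 395.799 + 120.522 = 832.044 mg/L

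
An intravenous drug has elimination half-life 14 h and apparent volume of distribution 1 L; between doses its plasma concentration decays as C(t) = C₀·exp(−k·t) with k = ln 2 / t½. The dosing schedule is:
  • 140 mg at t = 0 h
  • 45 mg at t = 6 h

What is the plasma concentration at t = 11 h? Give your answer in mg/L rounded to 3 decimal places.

116.341 mg/L

k = ln 2 / 14 = 0.04951 per h
Dose 1 (140 mg at t=0 h): 140·exp(−0.04951·11) = 81.209 mg/L
Dose 2 (45 mg at t=6 h): 45·exp(−0.04951·5) = 35.132 mg/L
C(11) = 81.209 + 35.132 = 116.341 mg/L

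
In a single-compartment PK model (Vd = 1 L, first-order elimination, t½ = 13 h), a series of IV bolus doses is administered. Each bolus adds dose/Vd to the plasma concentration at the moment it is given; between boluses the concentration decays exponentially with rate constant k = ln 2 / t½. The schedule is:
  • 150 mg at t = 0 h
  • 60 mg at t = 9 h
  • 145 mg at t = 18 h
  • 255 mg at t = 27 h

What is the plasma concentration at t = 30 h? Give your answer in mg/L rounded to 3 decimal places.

343.657 mg/L

k = ln 2 / 13 = 0.05332 per h
Dose 1 (150 mg at t=0 h): 150·exp(−0.05332·30) = 30.297 mg/L
Dose 2 (60 mg at t=9 h): 60·exp(−0.05332·21) = 19.583 mg/L
Dose 3 (145 mg at t=18 h): 145·exp(−0.05332·12) = 76.471 mg/L
Dose 4 (255 mg at t=27 h): 255·exp(−0.05332·3) = 217.306 mg/L
C(30) = 30.297 + 19.583 + 76.471 + 217.306 = 343.657 mg/L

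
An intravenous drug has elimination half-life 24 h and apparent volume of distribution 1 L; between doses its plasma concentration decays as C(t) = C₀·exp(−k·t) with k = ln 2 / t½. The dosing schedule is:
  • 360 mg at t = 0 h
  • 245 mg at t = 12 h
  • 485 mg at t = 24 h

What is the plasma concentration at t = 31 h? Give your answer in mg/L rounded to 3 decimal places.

k = ln 2 / 24 = 0.02888 per h
Dose 1 (360 mg at t=0 h): 360·exp(−0.02888·31) = 147.052 mg/L
Dose 2 (245 mg at t=12 h): 245·exp(−0.02888·19) = 141.531 mg/L
Dose 3 (485 mg at t=24 h): 485·exp(−0.02888·7) = 396.224 mg/L
C(31) = 147.052 + 141.531 + 396.224 = 684.808 mg/L

684.808 mg/L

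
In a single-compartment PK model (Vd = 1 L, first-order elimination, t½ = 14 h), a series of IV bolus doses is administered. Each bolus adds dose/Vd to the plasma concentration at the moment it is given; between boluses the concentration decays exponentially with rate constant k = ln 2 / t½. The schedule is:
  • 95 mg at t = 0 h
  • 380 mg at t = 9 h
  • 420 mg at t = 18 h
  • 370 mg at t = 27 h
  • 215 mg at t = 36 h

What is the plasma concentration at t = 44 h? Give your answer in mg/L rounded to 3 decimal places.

498.009 mg/L

k = ln 2 / 14 = 0.04951 per h
Dose 1 (95 mg at t=0 h): 95·exp(−0.04951·44) = 10.755 mg/L
Dose 2 (380 mg at t=9 h): 380·exp(−0.04951·35) = 67.175 mg/L
Dose 3 (420 mg at t=18 h): 420·exp(−0.04951·26) = 115.929 mg/L
Dose 4 (370 mg at t=27 h): 370·exp(−0.04951·17) = 159.465 mg/L
Dose 5 (215 mg at t=36 h): 215·exp(−0.04951·8) = 144.684 mg/L
C(44) = 10.755 + 67.175 + 115.929 + 159.465 + 144.684 = 498.009 mg/L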